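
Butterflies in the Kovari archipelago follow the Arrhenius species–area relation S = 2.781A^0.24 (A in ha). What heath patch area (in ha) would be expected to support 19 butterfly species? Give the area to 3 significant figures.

19 = 2.781 × A^0.24  ⇒  A^0.24 = 19/2.781 = 6.832
ln A = ln(6.832) / 0.24 = 1.9216 / 0.24 = 8.0068
A = e^8.0068 ≈ 3001 ha

3000 ha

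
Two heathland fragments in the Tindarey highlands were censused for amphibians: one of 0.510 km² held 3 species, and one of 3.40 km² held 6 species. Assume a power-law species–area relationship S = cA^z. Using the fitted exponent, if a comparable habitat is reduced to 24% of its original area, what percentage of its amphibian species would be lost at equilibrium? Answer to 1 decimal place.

40.6%

z = ln(6/3) / ln(3.4/0.51) = 0.6931 / 1.8971 = 0.3654
S_new/S_old = (A_new/A_old)^z = 0.24^0.3654 = exp(0.3654 × -1.4271) = 0.5937
Fraction lost = 1 − 0.5937 = 0.4063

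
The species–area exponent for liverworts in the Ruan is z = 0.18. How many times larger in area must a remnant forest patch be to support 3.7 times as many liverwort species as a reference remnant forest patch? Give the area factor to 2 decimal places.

(A₂/A₁)^0.18 = 3.7, so A₂/A₁ = 3.7^(1/0.18) = 3.7^5.556
ln(A₂/A₁) = ln 3.7 / 0.18 = 1.3083 / 0.18 = 7.2685
A₂/A₁ = e^7.2685 ≈ 1434

1434.42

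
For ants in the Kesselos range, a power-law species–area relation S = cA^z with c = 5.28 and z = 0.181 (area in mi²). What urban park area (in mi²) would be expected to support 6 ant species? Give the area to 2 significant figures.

2.0 mi²

6 = 5.28 × A^0.181  ⇒  A^0.181 = 6/5.28 = 1.136
ln A = ln(1.136) / 0.181 = 0.1278 / 0.181 = 0.7063
A = e^0.7063 ≈ 2.026 mi²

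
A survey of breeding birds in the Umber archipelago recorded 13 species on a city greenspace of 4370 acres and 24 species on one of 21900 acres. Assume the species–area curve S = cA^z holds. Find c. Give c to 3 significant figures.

0.536

z = ln(S₂/S₁) / ln(A₂/A₁) = ln(24/13) / ln(21900/4370) = 0.6131 / 1.6117 = 0.3804
c = S₁ / A₁^z = 13 / 4370^0.3804 = 13 / 24.26 = 0.5359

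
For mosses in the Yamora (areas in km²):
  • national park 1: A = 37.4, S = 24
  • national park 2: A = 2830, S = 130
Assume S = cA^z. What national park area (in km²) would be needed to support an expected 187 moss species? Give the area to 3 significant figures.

7180 km²

z = ln(130/24) / ln(2830/37.4) = 1.6895 / 4.3264 = 0.3905
c = 24 / 37.4^0.3905 = 24 / 4.114 = 5.834
A = (187/5.834)^(1/0.3905) ⇒ ln A = ln(32.05)/0.3905 = 8.8791
A = e^8.8791 ≈ 7180 km²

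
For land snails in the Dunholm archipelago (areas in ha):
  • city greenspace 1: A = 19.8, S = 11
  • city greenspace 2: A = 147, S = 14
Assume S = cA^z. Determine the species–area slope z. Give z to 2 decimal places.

0.12

Taking logs: ln S = ln c + z ln A, so z = (ln S₂ − ln S₁)/(ln A₂ − ln A₁).
z = ln(14/11) / ln(147/19.8) = ln(1.273) / ln(7.424) = 0.2412 / 2.0048 = 0.1203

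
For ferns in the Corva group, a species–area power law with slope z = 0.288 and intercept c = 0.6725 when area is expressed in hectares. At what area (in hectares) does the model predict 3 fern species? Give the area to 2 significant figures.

3 = 0.6725 × A^0.288  ⇒  A^0.288 = 3/0.6725 = 4.461
ln A = ln(4.461) / 0.288 = 1.4954 / 0.288 = 5.1922
A = e^5.1922 ≈ 179.9 hectares

180 hectares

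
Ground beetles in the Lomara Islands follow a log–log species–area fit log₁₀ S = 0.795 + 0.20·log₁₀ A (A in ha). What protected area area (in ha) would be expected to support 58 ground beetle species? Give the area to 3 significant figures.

69500 ha

58 = 6.237 × A^0.2  ⇒  A^0.2 = 58/6.237 = 9.299
ln A = ln(9.299) / 0.2 = 2.2299 / 0.2 = 11.1494
A = e^11.1494 ≈ 69525 ha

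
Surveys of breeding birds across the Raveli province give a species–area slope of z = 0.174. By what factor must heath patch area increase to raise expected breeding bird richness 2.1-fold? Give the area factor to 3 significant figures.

(A₂/A₁)^0.174 = 2.1, so A₂/A₁ = 2.1^(1/0.174) = 2.1^5.747
ln(A₂/A₁) = ln 2.1 / 0.174 = 0.7419 / 0.174 = 4.2640
A₂/A₁ = e^4.2640 ≈ 71.09

71.1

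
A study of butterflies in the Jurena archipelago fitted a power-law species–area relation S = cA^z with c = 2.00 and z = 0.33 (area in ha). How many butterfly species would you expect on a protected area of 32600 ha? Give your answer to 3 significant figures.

S = 2 × 32600^0.33
ln S = ln 2 + 0.33 × ln 32600 = 0.6931 + 0.33 × 10.3921 = 4.1225
S = e^4.1225 ≈ 61.72

61.7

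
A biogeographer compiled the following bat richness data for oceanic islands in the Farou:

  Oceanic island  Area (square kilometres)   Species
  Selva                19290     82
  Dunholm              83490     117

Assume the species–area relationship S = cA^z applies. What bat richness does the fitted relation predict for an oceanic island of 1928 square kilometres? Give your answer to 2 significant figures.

z = ln(117/82) / ln(83490/19290) = 0.3555 / 1.4651 = 0.2426
c = 82 / 19290^0.2426 = 82 / 10.96 = 7.484
S₃ = 7.484 × 1928^0.2426 = 7.484 × 6.266 ≈ 46.9

47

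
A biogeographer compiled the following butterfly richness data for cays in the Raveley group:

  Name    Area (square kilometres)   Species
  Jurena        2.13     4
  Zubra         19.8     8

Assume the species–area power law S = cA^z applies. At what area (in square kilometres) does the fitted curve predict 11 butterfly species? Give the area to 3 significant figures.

55.1 square kilometres

z = ln(8/4) / ln(19.8/2.13) = 0.6931 / 2.2296 = 0.3109
c = 4 / 2.13^0.3109 = 4 / 1.265 = 3.162
A = (11/3.162)^(1/0.3109) ⇒ ln A = ln(3.479)/0.3109 = 4.0100
A = e^4.0100 ≈ 55.15 square kilometres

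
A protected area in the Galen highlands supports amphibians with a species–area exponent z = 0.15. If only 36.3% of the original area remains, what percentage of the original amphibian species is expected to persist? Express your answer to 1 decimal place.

S_new/S_old = (A_new/A_old)^z = 0.363^0.15
= exp(0.15 × ln 0.363) = exp(0.15 × -1.0134) = exp(-0.1520) ≈ 0.859

85.9%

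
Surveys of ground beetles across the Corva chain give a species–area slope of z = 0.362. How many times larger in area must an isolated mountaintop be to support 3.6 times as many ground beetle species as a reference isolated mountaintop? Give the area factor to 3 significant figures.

(A₂/A₁)^0.362 = 3.6, so A₂/A₁ = 3.6^(1/0.362) = 3.6^2.762
ln(A₂/A₁) = ln 3.6 / 0.362 = 1.2809 / 0.362 = 3.5385
A₂/A₁ = e^3.5385 ≈ 34.41

34.4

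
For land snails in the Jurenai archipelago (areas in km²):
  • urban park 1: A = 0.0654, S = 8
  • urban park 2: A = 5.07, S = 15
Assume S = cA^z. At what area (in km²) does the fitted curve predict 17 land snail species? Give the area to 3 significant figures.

z = ln(15/8) / ln(5.07/0.0654) = 0.6286 / 4.3506 = 0.1445
c = 8 / 0.0654^0.1445 = 8 / 0.6743 = 11.86
A = (17/11.86)^(1/0.1445) ⇒ ln A = ln(1.433)/0.1445 = 2.4896
A = e^2.4896 ≈ 12.06 km²

12.1 km²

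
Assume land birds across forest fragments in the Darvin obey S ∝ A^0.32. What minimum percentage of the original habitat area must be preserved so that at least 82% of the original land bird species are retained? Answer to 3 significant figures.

53.8%

Need (A_new/A_old)^0.32 = 0.82, so A_new/A_old = 0.82^(1/0.32) = 0.82^3.125
ln(A_new/A_old) = ln 0.82 / 0.32 = -0.1985 / 0.32 = -0.6202
A_new/A_old = e^-0.6202 ≈ 0.5379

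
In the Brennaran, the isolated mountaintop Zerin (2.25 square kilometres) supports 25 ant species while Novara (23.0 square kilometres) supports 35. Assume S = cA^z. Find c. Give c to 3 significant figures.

22.2

z = ln(S₂/S₁) / ln(A₂/A₁) = ln(35/25) / ln(23/2.25) = 0.3365 / 2.3246 = 0.1447
c = S₁ / A₁^z = 25 / 2.25^0.1447 = 25 / 1.125 = 22.23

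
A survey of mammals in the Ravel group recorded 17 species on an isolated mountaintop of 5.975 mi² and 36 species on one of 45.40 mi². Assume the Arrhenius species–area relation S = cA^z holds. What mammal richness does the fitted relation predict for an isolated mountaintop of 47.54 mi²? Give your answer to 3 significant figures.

36.6

z = ln(36/17) / ln(45.4/5.975) = 0.7503 / 2.0279 = 0.3700
c = 17 / 5.975^0.3700 = 17 / 1.937 = 8.774
S₃ = 8.774 × 47.54^0.3700 = 8.774 × 4.173 ≈ 36.62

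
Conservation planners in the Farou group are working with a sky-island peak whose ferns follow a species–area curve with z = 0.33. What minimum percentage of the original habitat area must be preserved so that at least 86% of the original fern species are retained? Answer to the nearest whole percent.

Need (A_new/A_old)^0.33 = 0.86, so A_new/A_old = 0.86^(1/0.33) = 0.86^3.03
ln(A_new/A_old) = ln 0.86 / 0.33 = -0.1508 / 0.33 = -0.4570
A_new/A_old = e^-0.4570 ≈ 0.6332

63%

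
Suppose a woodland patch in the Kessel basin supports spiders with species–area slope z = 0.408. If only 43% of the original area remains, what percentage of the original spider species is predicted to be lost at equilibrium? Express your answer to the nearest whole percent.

S_new/S_old = (A_new/A_old)^z = 0.43^0.408
= exp(0.408 × ln 0.43) = exp(0.408 × -0.8440) = exp(-0.3443) ≈ 0.7087
Fraction lost = 1 − 0.7087 = 0.2913

29%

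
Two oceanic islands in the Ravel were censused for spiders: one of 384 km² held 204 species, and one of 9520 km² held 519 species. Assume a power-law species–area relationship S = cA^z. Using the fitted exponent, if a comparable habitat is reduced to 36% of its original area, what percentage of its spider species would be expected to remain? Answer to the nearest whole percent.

z = ln(519/204) / ln(9520/384) = 0.9338 / 3.2105 = 0.2909
S_new/S_old = (A_new/A_old)^z = 0.36^0.2909 = exp(0.2909 × -1.0217) = 0.7429

74%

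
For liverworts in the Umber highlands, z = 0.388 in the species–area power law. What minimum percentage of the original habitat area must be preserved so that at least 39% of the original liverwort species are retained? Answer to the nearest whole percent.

Need (A_new/A_old)^0.388 = 0.39, so A_new/A_old = 0.39^(1/0.388) = 0.39^2.577
ln(A_new/A_old) = ln 0.39 / 0.388 = -0.9416 / 0.388 = -2.4268
A_new/A_old = e^-2.4268 ≈ 0.08832

9%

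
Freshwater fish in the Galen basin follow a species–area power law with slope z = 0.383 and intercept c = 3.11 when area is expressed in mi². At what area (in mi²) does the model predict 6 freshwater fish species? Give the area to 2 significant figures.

6 = 3.11 × A^0.383  ⇒  A^0.383 = 6/3.11 = 1.929
ln A = ln(1.929) / 0.383 = 0.6571 / 0.383 = 1.7158
A = e^1.7158 ≈ 5.561 mi²

5.6 mi²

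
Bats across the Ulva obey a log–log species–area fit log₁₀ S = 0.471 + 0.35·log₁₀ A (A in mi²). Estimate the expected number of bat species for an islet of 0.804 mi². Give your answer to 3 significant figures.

2.74

S = 2.958 × 0.804^0.35
ln S = ln 2.958 + 0.35 × ln 0.804 = 1.0845 + 0.35 × -0.2182 = 1.0082
S = e^1.0082 ≈ 2.741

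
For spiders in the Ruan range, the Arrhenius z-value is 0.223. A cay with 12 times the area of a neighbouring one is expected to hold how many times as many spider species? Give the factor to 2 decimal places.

S₂/S₁ = (A₂/A₁)^z = 12^0.223
ln(S₂/S₁) = 0.223 × ln 12 = 0.223 × 2.4849 = 0.5541
S₂/S₁ = e^0.5541 ≈ 1.74

1.74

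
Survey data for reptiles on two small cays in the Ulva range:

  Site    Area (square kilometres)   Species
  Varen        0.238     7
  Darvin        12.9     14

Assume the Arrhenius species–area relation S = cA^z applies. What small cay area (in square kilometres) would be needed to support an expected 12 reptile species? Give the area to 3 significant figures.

z = ln(14/7) / ln(12.9/0.238) = 0.6931 / 3.9927 = 0.1736
c = 7 / 0.238^0.1736 = 7 / 0.7794 = 8.981
A = (12/8.981)^(1/0.1736) ⇒ ln A = ln(1.336)/0.1736 = 1.6693
A = e^1.6693 ≈ 5.308 square kilometres

5.31 square kilometres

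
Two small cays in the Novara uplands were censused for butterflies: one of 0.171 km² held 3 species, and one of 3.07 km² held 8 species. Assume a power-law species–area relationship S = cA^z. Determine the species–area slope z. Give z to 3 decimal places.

0.340

Taking logs: ln S = ln c + z ln A, so z = (ln S₂ − ln S₁)/(ln A₂ − ln A₁).
z = ln(8/3) / ln(3.07/0.171) = ln(2.667) / ln(17.95) = 0.9808 / 2.8878 = 0.3396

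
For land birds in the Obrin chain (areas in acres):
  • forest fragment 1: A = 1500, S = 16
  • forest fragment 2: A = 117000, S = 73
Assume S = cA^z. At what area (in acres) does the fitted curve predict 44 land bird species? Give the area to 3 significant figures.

z = ln(73/16) / ln(117000/1500) = 1.5179 / 4.3567 = 0.3484
c = 16 / 1500^0.3484 = 16 / 12.78 = 1.252
A = (44/1.252)^(1/0.3484) ⇒ ln A = ln(35.15)/0.3484 = 10.2168
A = e^10.2168 ≈ 27359 acres

27400 acres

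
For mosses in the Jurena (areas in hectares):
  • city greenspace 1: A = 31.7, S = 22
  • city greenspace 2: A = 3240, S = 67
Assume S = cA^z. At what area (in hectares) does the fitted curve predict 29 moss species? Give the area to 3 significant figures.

z = ln(67/22) / ln(3240/31.7) = 1.1137 / 4.6270 = 0.2407
c = 22 / 31.7^0.2407 = 22 / 2.298 = 9.575
A = (29/9.575)^(1/0.2407) ⇒ ln A = ln(3.029)/0.2407 = 4.6041
A = e^4.6041 ≈ 99.89 hectares

99.9 hectares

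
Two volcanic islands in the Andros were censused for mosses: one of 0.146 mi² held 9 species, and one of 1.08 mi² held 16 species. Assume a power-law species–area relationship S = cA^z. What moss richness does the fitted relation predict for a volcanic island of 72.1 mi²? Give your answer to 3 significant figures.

z = ln(16/9) / ln(1.08/0.146) = 0.5754 / 2.0011 = 0.2875
c = 9 / 0.146^0.2875 = 9 / 0.5751 = 15.65
S₃ = 15.65 × 72.1^0.2875 = 15.65 × 3.421 ≈ 53.54

53.5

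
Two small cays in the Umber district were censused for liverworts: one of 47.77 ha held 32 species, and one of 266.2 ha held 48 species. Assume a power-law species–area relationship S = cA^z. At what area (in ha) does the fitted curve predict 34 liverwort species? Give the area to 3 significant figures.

z = ln(48/32) / ln(266.2/47.77) = 0.4055 / 1.7179 = 0.2360
c = 32 / 47.77^0.2360 = 32 / 2.491 = 12.85
A = (34/12.85)^(1/0.2360) ⇒ ln A = ln(2.646)/0.2360 = 4.1232
A = e^4.1232 ≈ 61.76 ha

61.8 ha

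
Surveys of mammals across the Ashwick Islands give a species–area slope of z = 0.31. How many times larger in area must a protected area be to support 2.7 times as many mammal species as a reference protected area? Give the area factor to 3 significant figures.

(A₂/A₁)^0.31 = 2.7, so A₂/A₁ = 2.7^(1/0.31) = 2.7^3.226
ln(A₂/A₁) = ln 2.7 / 0.31 = 0.9933 / 0.31 = 3.2040
A₂/A₁ = e^3.2040 ≈ 24.63

24.6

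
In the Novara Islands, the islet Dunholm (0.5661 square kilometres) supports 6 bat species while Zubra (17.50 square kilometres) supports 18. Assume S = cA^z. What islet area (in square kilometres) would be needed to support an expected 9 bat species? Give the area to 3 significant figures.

2.01 square kilometres

z = ln(18/6) / ln(17.5/0.5661) = 1.0986 / 3.4312 = 0.3202
c = 6 / 0.5661^0.3202 = 6 / 0.8335 = 7.199
A = (9/7.199)^(1/0.3202) ⇒ ln A = ln(1.25)/0.3202 = 0.6974
A = e^0.6974 ≈ 2.008 square kilometres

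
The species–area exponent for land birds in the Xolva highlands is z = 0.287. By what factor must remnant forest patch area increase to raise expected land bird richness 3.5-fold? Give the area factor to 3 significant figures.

(A₂/A₁)^0.287 = 3.5, so A₂/A₁ = 3.5^(1/0.287) = 3.5^3.484
ln(A₂/A₁) = ln 3.5 / 0.287 = 1.2528 / 0.287 = 4.3650
A₂/A₁ = e^4.3650 ≈ 78.65

78.7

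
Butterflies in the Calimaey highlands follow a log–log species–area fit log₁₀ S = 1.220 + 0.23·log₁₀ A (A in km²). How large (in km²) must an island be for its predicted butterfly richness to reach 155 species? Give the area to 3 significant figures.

16600 km²

155 = 16.6 × A^0.23  ⇒  A^0.23 = 155/16.6 = 9.34
ln A = ln(9.34) / 0.23 = 2.2343 / 0.23 = 9.7142
A = e^9.7142 ≈ 16551 km²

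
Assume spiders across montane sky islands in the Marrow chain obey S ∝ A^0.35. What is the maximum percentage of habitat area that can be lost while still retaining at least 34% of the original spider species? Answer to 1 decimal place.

95.4%

Need (A_new/A_old)^0.35 = 0.34, so A_new/A_old = 0.34^(1/0.35) = 0.34^2.857
ln(A_new/A_old) = ln 0.34 / 0.35 = -1.0788 / 0.35 = -3.0823
A_new/A_old = e^-3.0823 ≈ 0.04585
Fraction that can be lost = 1 − 0.04585 = 0.9541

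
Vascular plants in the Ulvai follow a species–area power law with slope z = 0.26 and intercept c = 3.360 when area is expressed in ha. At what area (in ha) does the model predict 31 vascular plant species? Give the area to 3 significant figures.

5150 ha

31 = 3.36 × A^0.26  ⇒  A^0.26 = 31/3.36 = 9.226
ln A = ln(9.226) / 0.26 = 2.2220 / 0.26 = 8.5463
A = e^8.5463 ≈ 5148 ha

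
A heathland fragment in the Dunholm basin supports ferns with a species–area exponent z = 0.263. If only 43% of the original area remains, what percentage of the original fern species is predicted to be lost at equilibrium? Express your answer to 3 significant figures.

19.9%

S_new/S_old = (A_new/A_old)^z = 0.43^0.263
= exp(0.263 × ln 0.43) = exp(0.263 × -0.8440) = exp(-0.2220) ≈ 0.8009
Fraction lost = 1 − 0.8009 = 0.1991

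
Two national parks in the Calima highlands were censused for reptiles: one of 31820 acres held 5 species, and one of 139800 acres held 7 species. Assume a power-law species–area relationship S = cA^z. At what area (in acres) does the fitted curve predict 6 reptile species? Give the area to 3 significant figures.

z = ln(7/5) / ln(139800/31820) = 0.3365 / 1.4801 = 0.2273
c = 5 / 31820^0.2273 = 5 / 10.56 = 0.4736
A = (6/0.4736)^(1/0.2273) ⇒ ln A = ln(12.67)/0.2273 = 11.1699
A = e^11.1699 ≈ 70960 acres

71000 acres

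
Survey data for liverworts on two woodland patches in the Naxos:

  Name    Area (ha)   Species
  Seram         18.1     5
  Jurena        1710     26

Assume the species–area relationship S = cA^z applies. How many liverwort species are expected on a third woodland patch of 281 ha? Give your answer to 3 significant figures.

13.5

z = ln(26/5) / ln(1710/18.1) = 1.6487 / 4.5483 = 0.3625
c = 5 / 18.1^0.3625 = 5 / 2.857 = 1.75
S₃ = 1.75 × 281^0.3625 = 1.75 × 7.72 ≈ 13.51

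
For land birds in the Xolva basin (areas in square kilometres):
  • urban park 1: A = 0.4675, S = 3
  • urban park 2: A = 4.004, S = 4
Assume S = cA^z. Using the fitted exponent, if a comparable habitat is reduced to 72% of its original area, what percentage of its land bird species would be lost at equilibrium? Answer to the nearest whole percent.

z = ln(4/3) / ln(4.004/0.4675) = 0.2877 / 2.1476 = 0.1340
S_new/S_old = (A_new/A_old)^z = 0.72^0.1340 = exp(0.1340 × -0.3285) = 0.957
Fraction lost = 1 − 0.957 = 0.04305

4%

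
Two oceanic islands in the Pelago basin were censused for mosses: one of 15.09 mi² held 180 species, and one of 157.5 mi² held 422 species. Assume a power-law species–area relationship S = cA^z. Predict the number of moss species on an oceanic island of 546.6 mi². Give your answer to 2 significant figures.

660

z = ln(422/180) / ln(157.5/15.09) = 0.8520 / 2.3454 = 0.3633
c = 180 / 15.09^0.3633 = 180 / 2.68 = 67.15
S₃ = 67.15 × 546.6^0.3633 = 67.15 × 9.875 ≈ 663.2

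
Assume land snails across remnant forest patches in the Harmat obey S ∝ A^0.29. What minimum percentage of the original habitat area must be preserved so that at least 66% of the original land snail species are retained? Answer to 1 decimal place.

Need (A_new/A_old)^0.29 = 0.66, so A_new/A_old = 0.66^(1/0.29) = 0.66^3.448
ln(A_new/A_old) = ln 0.66 / 0.29 = -0.4155 / 0.29 = -1.4328
A_new/A_old = e^-1.4328 ≈ 0.2386

23.9%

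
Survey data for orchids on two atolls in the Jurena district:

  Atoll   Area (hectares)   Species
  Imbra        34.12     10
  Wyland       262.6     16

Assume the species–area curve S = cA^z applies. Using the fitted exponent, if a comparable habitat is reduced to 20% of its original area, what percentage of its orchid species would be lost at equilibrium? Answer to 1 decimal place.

z = ln(16/10) / ln(262.6/34.12) = 0.4700 / 2.0407 = 0.2303
S_new/S_old = (A_new/A_old)^z = 0.2^0.2303 = exp(0.2303 × -1.6094) = 0.6903
Fraction lost = 1 − 0.6903 = 0.3097

31.0%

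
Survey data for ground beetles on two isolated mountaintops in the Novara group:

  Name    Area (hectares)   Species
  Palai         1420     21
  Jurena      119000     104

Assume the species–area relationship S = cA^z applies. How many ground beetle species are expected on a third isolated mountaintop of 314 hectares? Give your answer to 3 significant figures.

12.2

z = ln(104/21) / ln(119000/1420) = 1.5999 / 4.4285 = 0.3613
c = 21 / 1420^0.3613 = 21 / 13.77 = 1.525
S₃ = 1.525 × 314^0.3613 = 1.525 × 7.981 ≈ 12.17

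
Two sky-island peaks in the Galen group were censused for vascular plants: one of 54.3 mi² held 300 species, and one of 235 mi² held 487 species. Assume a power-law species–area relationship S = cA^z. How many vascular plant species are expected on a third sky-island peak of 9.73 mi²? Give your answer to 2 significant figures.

170

z = ln(487/300) / ln(235/54.3) = 0.4845 / 1.4651 = 0.3307
c = 300 / 54.3^0.3307 = 300 / 3.747 = 80.06
S₃ = 80.06 × 9.73^0.3307 = 80.06 × 2.122 ≈ 169.9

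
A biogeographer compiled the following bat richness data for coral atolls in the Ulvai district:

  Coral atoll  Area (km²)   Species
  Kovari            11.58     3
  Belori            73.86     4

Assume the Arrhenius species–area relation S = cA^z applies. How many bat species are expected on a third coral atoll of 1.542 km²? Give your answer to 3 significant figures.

z = ln(4/3) / ln(73.86/11.58) = 0.2877 / 1.8529 = 0.1553
c = 3 / 11.58^0.1553 = 3 / 1.463 = 2.051
S₃ = 2.051 × 1.542^0.1553 = 2.051 × 1.07 ≈ 2.194

2.19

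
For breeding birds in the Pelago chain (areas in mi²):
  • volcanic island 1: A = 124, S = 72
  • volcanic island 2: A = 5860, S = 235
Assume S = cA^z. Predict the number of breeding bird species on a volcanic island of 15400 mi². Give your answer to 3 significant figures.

316

z = ln(235/72) / ln(5860/124) = 1.1829 / 3.8556 = 0.3068
c = 72 / 124^0.3068 = 72 / 4.388 = 16.41
S₃ = 16.41 × 15400^0.3068 = 16.41 × 19.26 ≈ 316.1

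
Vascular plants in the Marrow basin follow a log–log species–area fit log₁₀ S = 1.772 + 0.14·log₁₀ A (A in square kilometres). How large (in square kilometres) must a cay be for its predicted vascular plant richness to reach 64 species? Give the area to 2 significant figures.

1.8 square kilometres

64 = 59.16 × A^0.14  ⇒  A^0.14 = 64/59.16 = 1.082
ln A = ln(1.082) / 0.14 = 0.0787 / 0.14 = 0.5622
A = e^0.5622 ≈ 1.754 square kilometres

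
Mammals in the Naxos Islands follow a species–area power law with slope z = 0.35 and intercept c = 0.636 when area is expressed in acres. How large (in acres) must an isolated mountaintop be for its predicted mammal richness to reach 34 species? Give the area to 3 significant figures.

86500 acres

34 = 0.636 × A^0.35  ⇒  A^0.35 = 34/0.636 = 53.46
ln A = ln(53.46) / 0.35 = 3.9789 / 0.35 = 11.3683
A = e^11.3683 ≈ 86538 acres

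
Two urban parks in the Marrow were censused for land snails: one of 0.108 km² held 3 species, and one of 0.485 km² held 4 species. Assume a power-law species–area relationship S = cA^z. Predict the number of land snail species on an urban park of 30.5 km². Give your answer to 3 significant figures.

z = ln(4/3) / ln(0.485/0.108) = 0.2877 / 1.5020 = 0.1915
c = 3 / 0.108^0.1915 = 3 / 0.6529 = 4.595
S₃ = 4.595 × 30.5^0.1915 = 4.595 × 1.924 ≈ 8.842

8.84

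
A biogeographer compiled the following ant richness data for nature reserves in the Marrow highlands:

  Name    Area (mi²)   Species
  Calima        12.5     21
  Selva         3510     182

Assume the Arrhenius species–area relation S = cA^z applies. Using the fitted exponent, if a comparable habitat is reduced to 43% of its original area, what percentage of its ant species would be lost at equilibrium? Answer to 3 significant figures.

z = ln(182/21) / ln(3510/12.5) = 2.1595 / 5.6376 = 0.3830
S_new/S_old = (A_new/A_old)^z = 0.43^0.3830 = exp(0.3830 × -0.8440) = 0.7238
Fraction lost = 1 − 0.7238 = 0.2762

27.6%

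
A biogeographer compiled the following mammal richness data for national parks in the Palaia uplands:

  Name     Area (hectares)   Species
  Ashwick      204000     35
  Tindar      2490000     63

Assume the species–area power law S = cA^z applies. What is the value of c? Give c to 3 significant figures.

z = ln(S₂/S₁) / ln(A₂/A₁) = ln(63/35) / ln(2490000/204000) = 0.5878 / 2.5019 = 0.2349
c = S₁ / A₁^z = 35 / 204000^0.2349 = 35 / 17.68 = 1.98

1.98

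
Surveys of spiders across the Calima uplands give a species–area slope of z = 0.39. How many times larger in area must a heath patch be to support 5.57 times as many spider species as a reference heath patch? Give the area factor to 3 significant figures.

81.7

(A₂/A₁)^0.39 = 5.57, so A₂/A₁ = 5.57^(1/0.39) = 5.57^2.564
ln(A₂/A₁) = ln 5.57 / 0.39 = 1.7174 / 0.39 = 4.4036
A₂/A₁ = e^4.4036 ≈ 81.74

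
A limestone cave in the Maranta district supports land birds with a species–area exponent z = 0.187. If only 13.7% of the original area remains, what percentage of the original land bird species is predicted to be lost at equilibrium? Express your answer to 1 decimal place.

S_new/S_old = (A_new/A_old)^z = 0.137^0.187
= exp(0.187 × ln 0.137) = exp(0.187 × -1.9878) = exp(-0.3717) ≈ 0.6896
Fraction lost = 1 − 0.6896 = 0.3104

31.0%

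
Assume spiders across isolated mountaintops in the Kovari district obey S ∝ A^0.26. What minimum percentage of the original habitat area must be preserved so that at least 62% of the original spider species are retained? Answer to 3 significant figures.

Need (A_new/A_old)^0.26 = 0.62, so A_new/A_old = 0.62^(1/0.26) = 0.62^3.846
ln(A_new/A_old) = ln 0.62 / 0.26 = -0.4780 / 0.26 = -1.8386
A_new/A_old = e^-1.8386 ≈ 0.159

15.9%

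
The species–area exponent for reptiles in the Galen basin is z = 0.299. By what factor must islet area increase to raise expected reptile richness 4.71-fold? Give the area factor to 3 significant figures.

(A₂/A₁)^0.299 = 4.71, so A₂/A₁ = 4.71^(1/0.299) = 4.71^3.344
ln(A₂/A₁) = ln 4.71 / 0.299 = 1.5497 / 0.299 = 5.1829
A₂/A₁ = e^5.1829 ≈ 178.2

178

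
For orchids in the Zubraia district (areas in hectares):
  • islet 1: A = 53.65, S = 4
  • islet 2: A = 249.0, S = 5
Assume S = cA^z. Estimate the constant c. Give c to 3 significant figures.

z = ln(S₂/S₁) / ln(A₂/A₁) = ln(5/4) / ln(249/53.65) = 0.2231 / 1.5350 = 0.1454
c = S₁ / A₁^z = 4 / 53.65^0.1454 = 4 / 1.784 = 2.242

2.24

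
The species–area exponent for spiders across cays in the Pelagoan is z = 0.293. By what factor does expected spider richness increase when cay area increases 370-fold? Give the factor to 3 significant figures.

S₂/S₁ = (A₂/A₁)^z = 370^0.293
ln(S₂/S₁) = 0.293 × ln 370 = 0.293 × 5.9135 = 1.7327
S₂/S₁ = e^1.7327 ≈ 5.656

5.66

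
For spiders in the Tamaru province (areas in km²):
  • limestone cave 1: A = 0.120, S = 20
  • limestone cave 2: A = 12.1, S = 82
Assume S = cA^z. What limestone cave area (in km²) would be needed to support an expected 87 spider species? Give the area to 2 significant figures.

z = ln(82/20) / ln(12.1/0.12) = 1.4110 / 4.6135 = 0.3058
c = 20 / 0.12^0.3058 = 20 / 0.5228 = 38.25
A = (87/38.25)^(1/0.3058) ⇒ ln A = ln(2.274)/0.3058 = 2.6867
A = e^2.6867 ≈ 14.68 km²

15 km²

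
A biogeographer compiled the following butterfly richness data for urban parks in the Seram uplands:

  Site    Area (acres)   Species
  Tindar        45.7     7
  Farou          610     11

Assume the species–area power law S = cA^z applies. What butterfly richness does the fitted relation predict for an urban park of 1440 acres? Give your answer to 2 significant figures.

z = ln(11/7) / ln(610/45.7) = 0.4520 / 2.5914 = 0.1744
c = 7 / 45.7^0.1744 = 7 / 1.948 = 3.594
S₃ = 3.594 × 1440^0.1744 = 3.594 × 3.555 ≈ 12.78

13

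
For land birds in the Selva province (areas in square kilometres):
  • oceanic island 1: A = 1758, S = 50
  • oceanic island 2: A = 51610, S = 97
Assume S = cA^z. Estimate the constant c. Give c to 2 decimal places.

11.55

z = ln(S₂/S₁) / ln(A₂/A₁) = ln(97/50) / ln(51610/1758) = 0.6627 / 3.3795 = 0.1961
c = S₁ / A₁^z = 50 / 1758^0.1961 = 50 / 4.328 = 11.55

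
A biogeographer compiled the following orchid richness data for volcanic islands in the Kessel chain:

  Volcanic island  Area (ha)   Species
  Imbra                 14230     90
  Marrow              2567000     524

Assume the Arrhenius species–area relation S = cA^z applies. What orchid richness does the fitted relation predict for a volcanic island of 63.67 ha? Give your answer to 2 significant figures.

14

z = ln(524/90) / ln(2567000/14230) = 1.7617 / 5.1951 = 0.3391
c = 90 / 14230^0.3391 = 90 / 25.61 = 3.515
S₃ = 3.515 × 63.67^0.3391 = 3.515 × 4.09 ≈ 14.37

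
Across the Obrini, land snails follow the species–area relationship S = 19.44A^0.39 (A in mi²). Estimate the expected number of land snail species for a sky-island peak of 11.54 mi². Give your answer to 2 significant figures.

S = 19.44 × 11.54^0.39
ln S = ln 19.44 + 0.39 × ln 11.54 = 2.9673 + 0.39 × 2.4458 = 3.9212
S = e^3.9212 ≈ 50.46

50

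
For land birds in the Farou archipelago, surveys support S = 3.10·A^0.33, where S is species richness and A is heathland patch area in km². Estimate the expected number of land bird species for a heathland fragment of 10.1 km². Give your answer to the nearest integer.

S = 3.1 × 10.1^0.33 = 3.1 × 2.145 ≈ 6.649

7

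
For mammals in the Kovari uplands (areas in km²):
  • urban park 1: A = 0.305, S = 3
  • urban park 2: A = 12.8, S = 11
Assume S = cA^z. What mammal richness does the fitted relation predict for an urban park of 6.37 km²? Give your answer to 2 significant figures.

z = ln(11/3) / ln(12.8/0.305) = 1.2993 / 3.7369 = 0.3477
c = 3 / 0.305^0.3477 = 3 / 0.6618 = 4.533
S₃ = 4.533 × 6.37^0.3477 = 4.533 × 1.904 ≈ 8.63

8.6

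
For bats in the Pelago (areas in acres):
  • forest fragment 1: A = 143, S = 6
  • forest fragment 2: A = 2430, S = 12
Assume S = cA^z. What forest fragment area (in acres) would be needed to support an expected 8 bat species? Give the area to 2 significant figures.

z = ln(12/6) / ln(2430/143) = 0.6931 / 2.8328 = 0.2447
c = 6 / 143^0.2447 = 6 / 3.368 = 1.781
A = (8/1.781)^(1/0.2447) ⇒ ln A = ln(4.491)/0.2447 = 6.1386
A = e^6.1386 ≈ 463.4 acres

460 acres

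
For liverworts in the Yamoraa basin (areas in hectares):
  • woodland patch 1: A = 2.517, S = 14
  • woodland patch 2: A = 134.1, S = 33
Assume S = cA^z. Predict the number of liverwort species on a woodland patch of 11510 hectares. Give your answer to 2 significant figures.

86

z = ln(33/14) / ln(134.1/2.517) = 0.8575 / 3.9755 = 0.2157
c = 14 / 2.517^0.2157 = 14 / 1.22 = 11.47
S₃ = 11.47 × 11510^0.2157 = 11.47 × 7.515 ≈ 86.21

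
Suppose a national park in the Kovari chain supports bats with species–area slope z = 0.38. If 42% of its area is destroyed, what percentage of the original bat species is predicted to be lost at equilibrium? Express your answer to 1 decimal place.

18.7%

S_new/S_old = (A_new/A_old)^z = 0.58^0.38
= exp(0.38 × ln 0.58) = exp(0.38 × -0.5447) = exp(-0.2070) ≈ 0.813
Fraction lost = 1 − 0.813 = 0.187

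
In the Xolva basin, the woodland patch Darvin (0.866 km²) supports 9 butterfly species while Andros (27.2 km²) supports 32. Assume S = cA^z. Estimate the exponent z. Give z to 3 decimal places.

0.368

Taking logs: ln S = ln c + z ln A, so z = (ln S₂ − ln S₁)/(ln A₂ − ln A₁).
z = ln(32/9) / ln(27.2/0.866) = ln(3.556) / ln(31.41) = 1.2685 / 3.4471 = 0.3680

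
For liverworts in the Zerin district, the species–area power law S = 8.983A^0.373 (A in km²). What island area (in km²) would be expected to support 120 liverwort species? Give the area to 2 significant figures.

1000 km²

120 = 8.983 × A^0.373  ⇒  A^0.373 = 120/8.983 = 13.36
ln A = ln(13.36) / 0.373 = 2.5922 / 0.373 = 6.9495
A = e^6.9495 ≈ 1043 km²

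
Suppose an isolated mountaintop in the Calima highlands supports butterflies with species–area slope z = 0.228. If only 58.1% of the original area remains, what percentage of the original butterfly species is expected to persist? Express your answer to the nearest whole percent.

88%

S_new/S_old = (A_new/A_old)^z = 0.581^0.228
= exp(0.228 × ln 0.581) = exp(0.228 × -0.5430) = exp(-0.1238) ≈ 0.8836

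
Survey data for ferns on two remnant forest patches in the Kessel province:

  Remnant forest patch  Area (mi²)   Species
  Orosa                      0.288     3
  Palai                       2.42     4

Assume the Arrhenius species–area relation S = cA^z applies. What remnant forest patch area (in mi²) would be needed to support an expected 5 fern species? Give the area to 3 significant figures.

12.6 mi²

z = ln(4/3) / ln(2.42/0.288) = 0.2877 / 2.1286 = 0.1352
c = 3 / 0.288^0.1352 = 3 / 0.8452 = 3.55
A = (5/3.55)^(1/0.1352) ⇒ ln A = ln(1.409)/0.1352 = 2.5348
A = e^2.5348 ≈ 12.61 mi²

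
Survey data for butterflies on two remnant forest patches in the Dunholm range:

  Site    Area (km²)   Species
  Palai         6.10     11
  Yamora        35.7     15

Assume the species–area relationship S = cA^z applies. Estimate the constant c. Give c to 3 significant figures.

8.01

z = ln(S₂/S₁) / ln(A₂/A₁) = ln(15/11) / ln(35.7/6.1) = 0.3102 / 1.7669 = 0.1755
c = S₁ / A₁^z = 11 / 6.1^0.1755 = 11 / 1.374 = 8.008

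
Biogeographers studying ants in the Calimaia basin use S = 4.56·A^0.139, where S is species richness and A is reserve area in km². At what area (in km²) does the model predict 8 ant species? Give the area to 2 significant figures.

8 = 4.56 × A^0.139  ⇒  A^0.139 = 8/4.56 = 1.754
ln A = ln(1.754) / 0.139 = 0.5621 / 0.139 = 4.0440
A = e^4.0440 ≈ 57.06 km²

57 km²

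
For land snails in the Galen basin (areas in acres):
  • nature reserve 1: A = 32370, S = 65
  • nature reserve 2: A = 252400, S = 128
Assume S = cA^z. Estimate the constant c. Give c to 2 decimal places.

2.11

z = ln(S₂/S₁) / ln(A₂/A₁) = ln(128/65) / ln(252400/32370) = 0.6776 / 2.0538 = 0.3299
c = S₁ / A₁^z = 65 / 32370^0.3299 = 65 / 30.77 = 2.113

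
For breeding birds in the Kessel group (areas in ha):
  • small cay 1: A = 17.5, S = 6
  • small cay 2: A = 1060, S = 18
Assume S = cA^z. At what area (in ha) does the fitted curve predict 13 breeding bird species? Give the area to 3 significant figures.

z = ln(18/6) / ln(1060/17.5) = 1.0986 / 4.1038 = 0.2677
c = 6 / 17.5^0.2677 = 6 / 2.152 = 2.789
A = (13/2.789)^(1/0.2677) ⇒ ln A = ln(4.662)/0.2677 = 5.7504
A = e^5.7504 ≈ 314.3 ha

314 ha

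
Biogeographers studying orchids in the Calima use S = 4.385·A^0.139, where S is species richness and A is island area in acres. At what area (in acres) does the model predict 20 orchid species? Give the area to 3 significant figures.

20 = 4.385 × A^0.139  ⇒  A^0.139 = 20/4.385 = 4.561
ln A = ln(4.561) / 0.139 = 1.5175 / 0.139 = 10.9176
A = e^10.9176 ≈ 55137 acres

55100 acres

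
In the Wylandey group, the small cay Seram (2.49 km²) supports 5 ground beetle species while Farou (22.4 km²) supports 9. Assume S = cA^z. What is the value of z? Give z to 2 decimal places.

0.27

Taking logs: ln S = ln c + z ln A, so z = (ln S₂ − ln S₁)/(ln A₂ − ln A₁).
z = ln(9/5) / ln(22.4/2.49) = ln(1.8) / ln(8.996) = 0.5878 / 2.1968 = 0.2676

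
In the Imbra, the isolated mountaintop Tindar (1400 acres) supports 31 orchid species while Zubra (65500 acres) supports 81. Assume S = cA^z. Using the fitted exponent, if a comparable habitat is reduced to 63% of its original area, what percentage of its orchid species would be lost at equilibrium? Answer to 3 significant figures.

10.9%

z = ln(81/31) / ln(65500/1400) = 0.9605 / 3.8456 = 0.2498
S_new/S_old = (A_new/A_old)^z = 0.63^0.2498 = exp(0.2498 × -0.4620) = 0.891
Fraction lost = 1 − 0.891 = 0.109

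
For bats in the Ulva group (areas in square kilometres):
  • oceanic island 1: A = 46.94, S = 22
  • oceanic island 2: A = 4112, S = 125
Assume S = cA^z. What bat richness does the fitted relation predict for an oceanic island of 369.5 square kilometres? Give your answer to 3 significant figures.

49.0

z = ln(125/22) / ln(4112/46.94) = 1.7373 / 4.4728 = 0.3884
c = 22 / 46.94^0.3884 = 22 / 4.459 = 4.934
S₃ = 4.934 × 369.5^0.3884 = 4.934 × 9.938 ≈ 49.03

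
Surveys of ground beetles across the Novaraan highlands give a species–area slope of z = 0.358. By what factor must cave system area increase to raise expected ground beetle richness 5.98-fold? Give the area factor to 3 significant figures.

148

(A₂/A₁)^0.358 = 5.98, so A₂/A₁ = 5.98^(1/0.358) = 5.98^2.793
ln(A₂/A₁) = ln 5.98 / 0.358 = 1.7884 / 0.358 = 4.9956
A₂/A₁ = e^4.9956 ≈ 147.8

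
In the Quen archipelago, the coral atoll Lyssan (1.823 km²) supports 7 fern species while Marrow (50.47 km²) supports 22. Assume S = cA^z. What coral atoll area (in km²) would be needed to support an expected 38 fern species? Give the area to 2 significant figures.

z = ln(22/7) / ln(50.47/1.823) = 1.1451 / 3.3209 = 0.3448
c = 7 / 1.823^0.3448 = 7 / 1.23 = 5.691
A = (38/5.691)^(1/0.3448) ⇒ ln A = ln(6.677)/0.3448 = 5.5064
A = e^5.5064 ≈ 246.3 km²

250 km²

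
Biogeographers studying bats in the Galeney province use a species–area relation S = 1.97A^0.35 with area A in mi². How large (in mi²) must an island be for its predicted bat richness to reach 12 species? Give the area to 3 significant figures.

12 = 1.97 × A^0.35  ⇒  A^0.35 = 12/1.97 = 6.091
ln A = ln(6.091) / 0.35 = 1.8069 / 0.35 = 5.1625
A = e^5.1625 ≈ 174.6 mi²

175 mi²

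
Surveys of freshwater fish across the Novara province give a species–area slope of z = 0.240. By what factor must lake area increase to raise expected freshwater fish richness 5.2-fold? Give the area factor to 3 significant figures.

(A₂/A₁)^0.24 = 5.2, so A₂/A₁ = 5.2^(1/0.24) = 5.2^4.167
ln(A₂/A₁) = ln 5.2 / 0.24 = 1.6487 / 0.24 = 6.8694
A₂/A₁ = e^6.8694 ≈ 962.4

962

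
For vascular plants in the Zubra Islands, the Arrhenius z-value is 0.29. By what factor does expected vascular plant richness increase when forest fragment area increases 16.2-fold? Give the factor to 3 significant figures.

2.24

S₂/S₁ = (A₂/A₁)^z = 16.2^0.29
ln(S₂/S₁) = 0.29 × ln 16.2 = 0.29 × 2.7850 = 0.8077
S₂/S₁ = e^0.8077 ≈ 2.243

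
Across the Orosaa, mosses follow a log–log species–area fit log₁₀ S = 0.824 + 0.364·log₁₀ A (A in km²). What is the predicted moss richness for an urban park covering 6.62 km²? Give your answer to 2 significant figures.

S = 6.668 × 6.62^0.364 = 6.668 × 1.99 ≈ 13.27

13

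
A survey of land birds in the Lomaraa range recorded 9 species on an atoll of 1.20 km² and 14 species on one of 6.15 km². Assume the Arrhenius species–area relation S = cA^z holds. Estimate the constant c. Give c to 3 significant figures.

z = ln(S₂/S₁) / ln(A₂/A₁) = ln(14/9) / ln(6.15/1.2) = 0.4418 / 1.6341 = 0.2704
c = S₁ / A₁^z = 9 / 1.2^0.2704 = 9 / 1.051 = 8.567

8.57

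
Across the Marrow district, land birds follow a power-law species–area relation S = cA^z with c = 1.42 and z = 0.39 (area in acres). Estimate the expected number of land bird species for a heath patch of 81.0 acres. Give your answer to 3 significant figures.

S = 1.42 × 81^0.39
ln S = ln 1.42 + 0.39 × ln 81 = 0.3507 + 0.39 × 4.3944 = 2.0645
S = e^2.0645 ≈ 7.881

7.88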